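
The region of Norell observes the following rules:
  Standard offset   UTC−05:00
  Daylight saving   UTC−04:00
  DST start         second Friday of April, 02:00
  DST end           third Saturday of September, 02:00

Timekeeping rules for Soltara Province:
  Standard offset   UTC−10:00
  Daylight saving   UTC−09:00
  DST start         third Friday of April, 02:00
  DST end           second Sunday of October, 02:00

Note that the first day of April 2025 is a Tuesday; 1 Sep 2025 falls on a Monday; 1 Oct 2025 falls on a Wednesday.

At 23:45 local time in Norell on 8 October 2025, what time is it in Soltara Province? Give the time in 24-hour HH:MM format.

19:45

1 April 2025 is a Tuesday, so the first Friday is April 4 and the second is April 11.
1 September 2025 is a Monday, so the first Saturday is September 6 and the third is September 20.
8 October 2025 does not fall between 11 April and 20 September, so daylight saving is not in effect and Norell is at UTC−05:00.
23:45 Norell + 5h = 04:45 UTC (rolling into the next day, 9 October 2025).
1 April 2025 is a Tuesday, so the first Friday is April 4 and the third is April 18.
1 October 2025 is a Wednesday, so the first Sunday is October 5 and the second is October 12.
At the standard offset (UTC−10:00), 04:45 UTC − 10h = 18:45 Soltara Province standard time (rolling into the previous day, 8 October 2025).
The standard-time date in Soltara Province, 8 October 2025, lies within the daylight-saving period (18 April – 12 October), so Soltara Province is on daylight time, UTC−09:00.
04:45 UTC − 9h = 19:45 Soltara Province (rolling into the previous day, 8 October 2025).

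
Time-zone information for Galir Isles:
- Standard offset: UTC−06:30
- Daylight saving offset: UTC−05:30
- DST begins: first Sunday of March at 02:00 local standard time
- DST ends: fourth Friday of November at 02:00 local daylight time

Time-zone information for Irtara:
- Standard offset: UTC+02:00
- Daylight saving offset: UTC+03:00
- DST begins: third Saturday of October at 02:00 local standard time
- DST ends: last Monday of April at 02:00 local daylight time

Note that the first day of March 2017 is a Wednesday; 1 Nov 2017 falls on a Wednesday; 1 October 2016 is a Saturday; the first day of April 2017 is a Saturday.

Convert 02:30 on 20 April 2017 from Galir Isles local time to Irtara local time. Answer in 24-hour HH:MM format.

11:00

1 March 2017 is a Wednesday, so the first Sunday is March 5.
1 November 2017 is a Wednesday, so the first Friday is November 3 and the fourth is November 24.
20 April 2017 falls between 5 March and 24 November, so daylight saving is in effect and Galir Isles is at UTC−05:30.
02:30 Galir Isles + 5h30m = 08:00 UTC.
1 October 2016 is a Saturday, so the first Saturday is October 1 and the third is October 15.
1 April 2017 is a Saturday, so Mondays fall on 3, 10, 17, 24; the last is April 24.
At the standard offset (UTC+02:00), 08:00 UTC + 2h = 10:00 Irtara standard time.
Daylight saving runs 15 October 2016 – 24 April 2017; the standard-time date in Irtara, 20 April 2017, is inside that window, so Irtara is at UTC+03:00.
08:00 UTC + 3h = 11:00 Irtara.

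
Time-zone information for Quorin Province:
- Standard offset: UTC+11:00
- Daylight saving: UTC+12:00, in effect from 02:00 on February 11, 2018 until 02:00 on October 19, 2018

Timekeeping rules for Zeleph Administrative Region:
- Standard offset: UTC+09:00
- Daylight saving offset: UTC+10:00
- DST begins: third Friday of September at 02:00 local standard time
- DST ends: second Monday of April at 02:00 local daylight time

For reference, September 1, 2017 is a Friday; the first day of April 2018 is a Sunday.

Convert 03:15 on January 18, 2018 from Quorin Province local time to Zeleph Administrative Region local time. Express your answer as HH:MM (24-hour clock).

02:15

Daylight saving runs 11 February – 19 October; January 18, 2018 is outside that window, so Quorin Province is on standard time at UTC+11:00.
03:15 Quorin Province − 11h = 16:15 UTC (rolling into the previous day, 17 January 2018).
1 September 2017 is a Friday, so the first Friday is September 1 and the third is September 15.
1 April 2018 is a Sunday, so the first Monday is April 2 and the second is April 9.
At the standard offset (UTC+09:00), 16:15 UTC + 9h = 01:15 Zeleph Administrative Region standard time (rolling into the next day, 18 January 2018).
The standard-time date in Zeleph Administrative Region, January 18, 2018, falls between 15 September 2017 and 9 April 2018, so daylight saving is in effect and Zeleph Administrative Region is at UTC+10:00.
16:15 UTC + 10h = 02:15 Zeleph Administrative Region (rolling into the next day, 18 January 2018).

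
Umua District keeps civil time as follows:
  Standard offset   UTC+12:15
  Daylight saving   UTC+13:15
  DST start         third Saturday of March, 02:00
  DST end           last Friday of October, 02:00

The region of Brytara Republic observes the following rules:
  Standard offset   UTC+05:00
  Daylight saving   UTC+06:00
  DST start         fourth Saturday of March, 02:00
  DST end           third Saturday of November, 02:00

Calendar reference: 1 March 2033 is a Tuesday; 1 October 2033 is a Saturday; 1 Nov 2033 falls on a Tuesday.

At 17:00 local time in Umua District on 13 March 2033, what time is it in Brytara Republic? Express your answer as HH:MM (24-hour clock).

1 March 2033 is a Tuesday, so the first Saturday is March 5 and the third is March 19.
1 October 2033 is a Saturday, so Fridays fall on 7, 14, 21, 28; the last is October 28.
13 March 2033 is outside the daylight-saving period (19 March – 28 October), so Umua District is on standard time, UTC+12:15.
17:00 Umua District − 12h15m = 04:45 UTC.
1 March 2033 is a Tuesday, so the first Saturday is March 5 and the fourth is March 26.
1 November 2033 is a Tuesday, so the first Saturday is November 5 and the third is November 19.
At the standard offset (UTC+05:00), 04:45 UTC + 5h = 09:45 Brytara Republic standard time.
The standard-time date in Brytara Republic, 13 March 2033, does not fall between 26 March and 19 November, so daylight saving is not in effect and Brytara Republic is at UTC+05:00.
04:45 UTC + 5h = 09:45 Brytara Republic.

09:45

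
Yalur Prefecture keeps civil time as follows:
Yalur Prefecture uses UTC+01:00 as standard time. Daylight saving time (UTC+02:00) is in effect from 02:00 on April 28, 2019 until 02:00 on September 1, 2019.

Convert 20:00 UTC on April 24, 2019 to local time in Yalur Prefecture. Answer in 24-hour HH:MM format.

21:00

At the standard offset (UTC+01:00), 20:00 UTC + 1h = 21:00 Yalur Prefecture standard time.
The standard-time date in Yalur Prefecture, April 24, 2019, does not fall between 28 April and 1 September, so daylight saving is not in effect and Yalur Prefecture is at UTC+01:00.
20:00 UTC + 1h = 21:00 local.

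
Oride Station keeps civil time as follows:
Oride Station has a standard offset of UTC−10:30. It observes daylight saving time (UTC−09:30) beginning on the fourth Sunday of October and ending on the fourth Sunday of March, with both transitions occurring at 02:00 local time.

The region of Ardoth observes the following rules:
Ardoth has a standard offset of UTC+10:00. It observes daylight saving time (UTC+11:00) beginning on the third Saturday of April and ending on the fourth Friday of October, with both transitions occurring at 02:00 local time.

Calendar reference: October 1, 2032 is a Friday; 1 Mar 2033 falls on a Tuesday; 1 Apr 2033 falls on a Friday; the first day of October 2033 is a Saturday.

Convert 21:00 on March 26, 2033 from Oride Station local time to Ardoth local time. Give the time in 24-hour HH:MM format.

16:30

1 October 2032 is a Friday, so the first Sunday is October 3 and the fourth is October 24.
1 March 2033 is a Tuesday, so the first Sunday is March 6 and the fourth is March 27.
Daylight saving runs 24 October 2032 – 27 March 2033; March 26, 2033 is inside that window, so Oride Station is at UTC−09:30.
21:00 Oride Station + 9h30m = 06:30 UTC (rolling into the next day, 27 March 2033).
1 April 2033 is a Friday, so the first Saturday is April 2 and the third is April 16.
1 October 2033 is a Saturday, so the first Friday is October 7 and the fourth is October 28.
At the standard offset (UTC+10:00), 06:30 UTC + 10h = 16:30 Ardoth standard time.
The standard-time date in Ardoth, March 27, 2033, is outside the daylight-saving period (16 April – 28 October), so Ardoth is on standard time, UTC+10:00.
06:30 UTC + 10h = 16:30 Ardoth.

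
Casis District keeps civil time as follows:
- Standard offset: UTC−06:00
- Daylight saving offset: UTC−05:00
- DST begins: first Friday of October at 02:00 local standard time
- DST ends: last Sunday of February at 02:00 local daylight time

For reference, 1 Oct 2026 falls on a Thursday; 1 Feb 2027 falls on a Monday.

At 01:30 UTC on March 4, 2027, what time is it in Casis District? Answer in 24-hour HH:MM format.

19:30

1 October 2026 is a Thursday, so the first Friday is October 2.
1 February 2027 is a Monday, so Sundays fall on 7, 14, 21, 28; the last is February 28.
At the standard offset (UTC−06:00), 01:30 UTC − 6h = 19:30 Casis District standard time (rolling into the previous day, 3 March 2027).
The standard-time date in Casis District, March 3, 2027, is outside the daylight-saving period (2 October 2026 – 28 February 2027), so Casis District is on standard time, UTC−06:00.
01:30 UTC − 6h = 19:30 local (rolling into the previous day, 3 March 2027).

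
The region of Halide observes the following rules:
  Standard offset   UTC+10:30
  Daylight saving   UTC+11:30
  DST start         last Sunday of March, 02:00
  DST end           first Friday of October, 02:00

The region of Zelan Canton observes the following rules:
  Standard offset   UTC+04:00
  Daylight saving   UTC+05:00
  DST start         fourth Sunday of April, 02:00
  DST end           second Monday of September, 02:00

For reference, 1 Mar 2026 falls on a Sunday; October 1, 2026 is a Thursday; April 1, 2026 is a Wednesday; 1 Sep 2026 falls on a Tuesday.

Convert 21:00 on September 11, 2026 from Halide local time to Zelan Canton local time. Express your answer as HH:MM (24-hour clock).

1 March 2026 is a Sunday, so Sundays fall on 1, 8, 15, 22, 29; the last is March 29.
1 October 2026 is a Thursday, so the first Friday is October 2.
September 11, 2026 lies within the daylight-saving period (29 March – 2 October), so Halide is on daylight time, UTC+11:30.
21:00 Halide − 11h30m = 09:30 UTC.
1 April 2026 is a Wednesday, so the first Sunday is April 5 and the fourth is April 26.
1 September 2026 is a Tuesday, so the first Monday is September 7 and the second is September 14.
At the standard offset (UTC+04:00), 09:30 UTC + 4h = 13:30 Zelan Canton standard time.
The standard-time date in Zelan Canton, September 11, 2026, lies within the daylight-saving period (26 April – 14 September), so Zelan Canton is on daylight time, UTC+05:00.
09:30 UTC + 5h = 14:30 Zelan Canton.

14:30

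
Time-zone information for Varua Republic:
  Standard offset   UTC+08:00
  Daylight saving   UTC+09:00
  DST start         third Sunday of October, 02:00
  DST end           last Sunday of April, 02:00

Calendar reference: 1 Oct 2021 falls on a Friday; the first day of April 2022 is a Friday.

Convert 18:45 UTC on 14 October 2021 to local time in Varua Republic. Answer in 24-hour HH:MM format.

1 October 2021 is a Friday, so the first Sunday is October 3 and the third is October 17.
1 April 2022 is a Friday, so Sundays fall on 3, 10, 17, 24; the last is April 24.
At the standard offset (UTC+08:00), 18:45 UTC + 8h = 02:45 Varua Republic standard time (rolling into the next day, 15 October 2021).
The standard-time date in Varua Republic, 15 October 2021, is outside the daylight-saving period (17 October 2021 – 24 April 2022), so Varua Republic is on standard time, UTC+08:00.
18:45 UTC + 8h = 02:45 local (rolling into the next day, 15 October 2021).

02:45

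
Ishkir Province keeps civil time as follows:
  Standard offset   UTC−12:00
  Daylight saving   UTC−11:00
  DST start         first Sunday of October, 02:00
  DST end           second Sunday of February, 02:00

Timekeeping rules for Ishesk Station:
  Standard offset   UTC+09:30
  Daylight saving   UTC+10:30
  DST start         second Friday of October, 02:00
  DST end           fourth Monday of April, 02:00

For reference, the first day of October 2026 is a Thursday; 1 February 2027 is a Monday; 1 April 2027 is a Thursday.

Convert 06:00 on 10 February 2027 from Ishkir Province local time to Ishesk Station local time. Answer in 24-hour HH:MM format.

03:30

1 October 2026 is a Thursday, so the first Sunday is October 4.
1 February 2027 is a Monday, so the first Sunday is February 7 and the second is February 14.
10 February 2027 lies within the daylight-saving period (4 October 2026 – 14 February 2027), so Ishkir Province is on daylight time, UTC−11:00.
06:00 Ishkir Province + 11h = 17:00 UTC.
1 October 2026 is a Thursday, so the first Friday is October 2 and the second is October 9.
1 April 2027 is a Thursday, so the first Monday is April 5 and the fourth is April 26.
At the standard offset (UTC+09:30), 17:00 UTC + 9h30m = 02:30 Ishesk Station standard time (rolling into the next day, 11 February 2027).
The standard-time date in Ishesk Station, 11 February 2027, falls between 9 October 2026 and 26 April 2027, so daylight saving is in effect and Ishesk Station is at UTC+10:30.
17:00 UTC + 10h30m = 03:30 Ishesk Station (rolling into the next day, 11 February 2027).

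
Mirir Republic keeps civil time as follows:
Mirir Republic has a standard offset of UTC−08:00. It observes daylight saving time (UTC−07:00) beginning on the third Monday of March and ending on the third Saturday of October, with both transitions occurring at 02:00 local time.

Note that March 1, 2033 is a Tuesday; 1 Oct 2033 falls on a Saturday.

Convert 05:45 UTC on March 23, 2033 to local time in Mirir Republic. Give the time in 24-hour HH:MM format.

1 March 2033 is a Tuesday, so the first Monday is March 7 and the third is March 21.
1 October 2033 is a Saturday, so the first Saturday is October 1 and the third is October 15.
At the standard offset (UTC−08:00), 05:45 UTC − 8h = 21:45 Mirir Republic standard time (rolling into the previous day, 22 March 2033).
Daylight saving runs 21 March – 15 October; the standard-time date in Mirir Republic, March 22, 2033, is inside that window, so Mirir Republic is at UTC−07:00.
05:45 UTC − 7h = 22:45 local (rolling into the previous day, 22 March 2033).

22:45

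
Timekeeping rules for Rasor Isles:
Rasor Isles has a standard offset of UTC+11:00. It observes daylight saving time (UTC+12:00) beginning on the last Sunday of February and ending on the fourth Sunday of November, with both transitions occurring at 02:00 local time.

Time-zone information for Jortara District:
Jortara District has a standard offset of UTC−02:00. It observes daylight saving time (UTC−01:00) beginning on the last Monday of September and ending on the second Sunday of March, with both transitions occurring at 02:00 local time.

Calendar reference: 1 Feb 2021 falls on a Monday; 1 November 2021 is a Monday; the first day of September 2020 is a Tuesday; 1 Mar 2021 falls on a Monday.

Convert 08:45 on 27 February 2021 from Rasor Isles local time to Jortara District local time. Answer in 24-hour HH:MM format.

1 February 2021 is a Monday, so Sundays fall on 7, 14, 21, 28; the last is February 28.
1 November 2021 is a Monday, so the first Sunday is November 7 and the fourth is November 28.
27 February 2021 does not fall between 28 February and 28 November, so daylight saving is not in effect and Rasor Isles is at UTC+11:00.
08:45 Rasor Isles − 11h = 21:45 UTC (rolling into the previous day, 26 February 2021).
1 September 2020 is a Tuesday, so Mondays fall on 7, 14, 21, 28; the last is September 28.
1 March 2021 is a Monday, so the first Sunday is March 7 and the second is March 14.
At the standard offset (UTC−02:00), 21:45 UTC − 2h = 19:45 Jortara District standard time.
Daylight saving runs 28 September 2020 – 14 March 2021; the standard-time date in Jortara District, 26 February 2021, is inside that window, so Jortara District is at UTC−01:00.
21:45 UTC − 1h = 20:45 Jortara District.

20:45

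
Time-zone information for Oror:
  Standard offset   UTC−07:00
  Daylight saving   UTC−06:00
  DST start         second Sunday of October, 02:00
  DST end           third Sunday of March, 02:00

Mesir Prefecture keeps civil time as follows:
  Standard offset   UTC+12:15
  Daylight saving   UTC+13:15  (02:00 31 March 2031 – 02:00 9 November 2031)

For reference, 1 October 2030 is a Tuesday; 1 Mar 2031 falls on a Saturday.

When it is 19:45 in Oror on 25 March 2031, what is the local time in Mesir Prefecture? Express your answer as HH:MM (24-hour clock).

1 October 2030 is a Tuesday, so the first Sunday is October 6 and the second is October 13.
1 March 2031 is a Saturday, so the first Sunday is March 2 and the third is March 16.
25 March 2031 is outside the daylight-saving period (13 October 2030 – 16 March 2031), so Oror is on standard time, UTC−07:00.
19:45 Oror + 7h = 02:45 UTC (rolling into the next day, 26 March 2031).
At the standard offset (UTC+12:15), 02:45 UTC + 12h15m = 15:00 Mesir Prefecture standard time.
The standard-time date in Mesir Prefecture, 26 March 2031, does not fall between 31 March and 9 November, so daylight saving is not in effect and Mesir Prefecture is at UTC+12:15.
02:45 UTC + 12h15m = 15:00 Mesir Prefecture.

15:00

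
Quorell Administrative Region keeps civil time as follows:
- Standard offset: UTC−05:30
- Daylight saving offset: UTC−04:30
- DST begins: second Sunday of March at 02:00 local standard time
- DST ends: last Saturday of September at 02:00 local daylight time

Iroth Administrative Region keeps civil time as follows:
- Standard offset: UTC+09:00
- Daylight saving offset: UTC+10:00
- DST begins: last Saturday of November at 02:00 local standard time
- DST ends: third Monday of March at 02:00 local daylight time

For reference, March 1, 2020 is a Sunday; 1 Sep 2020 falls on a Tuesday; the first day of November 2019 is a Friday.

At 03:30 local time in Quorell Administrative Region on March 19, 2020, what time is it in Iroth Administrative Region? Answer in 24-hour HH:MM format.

1 March 2020 is a Sunday, so the first Sunday is March 1 and the second is March 8.
1 September 2020 is a Tuesday, so Saturdays fall on 5, 12, 19, 26; the last is September 26.
March 19, 2020 falls between 8 March and 26 September, so daylight saving is in effect and Quorell Administrative Region is at UTC−04:30.
03:30 Quorell Administrative Region + 4h30m = 08:00 UTC.
1 November 2019 is a Friday, so Saturdays fall on 2, 9, 16, 23, 30; the last is November 30.
1 March 2020 is a Sunday, so the first Monday is March 2 and the third is March 16.
At the standard offset (UTC+09:00), 08:00 UTC + 9h = 17:00 Iroth Administrative Region standard time.
The standard-time date in Iroth Administrative Region, March 19, 2020, is outside the daylight-saving period (30 November 2019 – 16 March 2020), so Iroth Administrative Region is on standard time, UTC+09:00.
08:00 UTC + 9h = 17:00 Iroth Administrative Region.

17:00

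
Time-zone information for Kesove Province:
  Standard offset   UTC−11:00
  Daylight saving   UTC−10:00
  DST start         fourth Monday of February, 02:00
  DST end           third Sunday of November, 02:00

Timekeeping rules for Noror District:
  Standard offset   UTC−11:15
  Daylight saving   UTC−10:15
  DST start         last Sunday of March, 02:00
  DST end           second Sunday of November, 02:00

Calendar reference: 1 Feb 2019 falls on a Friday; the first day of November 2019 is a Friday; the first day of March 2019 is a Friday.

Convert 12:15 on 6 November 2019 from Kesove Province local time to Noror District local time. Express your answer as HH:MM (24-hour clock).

1 February 2019 is a Friday, so the first Monday is February 4 and the fourth is February 25.
1 November 2019 is a Friday, so the first Sunday is November 3 and the third is November 17.
6 November 2019 lies within the daylight-saving period (25 February – 17 November), so Kesove Province is on daylight time, UTC−10:00.
12:15 Kesove Province + 10h = 22:15 UTC.
1 March 2019 is a Friday, so Sundays fall on 3, 10, 17, 24, 31; the last is March 31.
1 November 2019 is a Friday, so the first Sunday is November 3 and the second is November 10.
At the standard offset (UTC−11:15), 22:15 UTC − 11h15m = 11:00 Noror District standard time.
The standard-time date in Noror District, 6 November 2019, falls between 31 March and 10 November, so daylight saving is in effect and Noror District is at UTC−10:15.
22:15 UTC − 10h15m = 12:00 Noror District.

12:00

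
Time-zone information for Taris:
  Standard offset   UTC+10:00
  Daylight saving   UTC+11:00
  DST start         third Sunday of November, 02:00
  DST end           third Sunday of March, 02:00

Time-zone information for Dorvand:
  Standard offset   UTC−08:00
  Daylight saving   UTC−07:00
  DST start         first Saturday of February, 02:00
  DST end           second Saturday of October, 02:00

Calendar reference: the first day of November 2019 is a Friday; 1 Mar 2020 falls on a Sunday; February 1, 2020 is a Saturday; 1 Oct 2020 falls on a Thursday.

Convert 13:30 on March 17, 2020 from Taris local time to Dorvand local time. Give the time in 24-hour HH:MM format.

20:30

1 November 2019 is a Friday, so the first Sunday is November 3 and the third is November 17.
1 March 2020 is a Sunday, so the first Sunday is March 1 and the third is March 15.
March 17, 2020 does not fall between 17 November 2019 and 15 March 2020, so daylight saving is not in effect and Taris is at UTC+10:00.
13:30 Taris − 10h = 03:30 UTC.
1 February 2020 is a Saturday, so the first Saturday is February 1.
1 October 2020 is a Thursday, so the first Saturday is October 3 and the second is October 10.
At the standard offset (UTC−08:00), 03:30 UTC − 8h = 19:30 Dorvand standard time (rolling into the previous day, 16 March 2020).
Daylight saving runs 1 February – 10 October; the standard-time date in Dorvand, March 16, 2020, is inside that window, so Dorvand is at UTC−07:00.
03:30 UTC − 7h = 20:30 Dorvand (rolling into the previous day, 16 March 2020).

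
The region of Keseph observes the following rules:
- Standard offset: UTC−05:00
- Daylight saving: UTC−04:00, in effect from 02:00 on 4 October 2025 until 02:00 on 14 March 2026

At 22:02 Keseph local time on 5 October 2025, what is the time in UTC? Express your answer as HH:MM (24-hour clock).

Daylight saving runs 4 October 2025 – 14 March 2026; 5 October 2025 is inside that window, so Keseph is at UTC−04:00.
22:02 local + 4h = 02:02 UTC (rolling into the next day, 6 October 2025).

02:02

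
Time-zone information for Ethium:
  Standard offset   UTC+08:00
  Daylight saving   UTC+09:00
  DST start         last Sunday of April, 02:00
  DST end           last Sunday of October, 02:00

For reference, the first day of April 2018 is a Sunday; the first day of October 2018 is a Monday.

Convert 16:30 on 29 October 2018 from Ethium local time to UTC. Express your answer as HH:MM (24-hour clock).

08:30

1 April 2018 is a Sunday, so Sundays fall on 1, 8, 15, 22, 29; the last is April 29.
1 October 2018 is a Monday, so Sundays fall on 7, 14, 21, 28; the last is October 28.
Daylight saving runs 29 April – 28 October; 29 October 2018 is outside that window, so Ethium is on standard time at UTC+08:00.
16:30 local − 8h = 08:30 UTC.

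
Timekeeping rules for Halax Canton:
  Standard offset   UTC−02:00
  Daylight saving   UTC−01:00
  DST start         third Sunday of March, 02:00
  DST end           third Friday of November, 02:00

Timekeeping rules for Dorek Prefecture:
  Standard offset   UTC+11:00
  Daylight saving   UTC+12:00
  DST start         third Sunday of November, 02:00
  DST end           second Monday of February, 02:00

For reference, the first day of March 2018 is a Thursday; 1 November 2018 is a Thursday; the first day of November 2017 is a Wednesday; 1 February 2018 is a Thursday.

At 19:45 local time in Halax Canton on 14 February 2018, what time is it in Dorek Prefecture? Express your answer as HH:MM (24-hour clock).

1 March 2018 is a Thursday, so the first Sunday is March 4 and the third is March 18.
1 November 2018 is a Thursday, so the first Friday is November 2 and the third is November 16.
14 February 2018 is outside the daylight-saving period (18 March – 16 November), so Halax Canton is on standard time, UTC−02:00.
19:45 Halax Canton + 2h = 21:45 UTC.
1 November 2017 is a Wednesday, so the first Sunday is November 5 and the third is November 19.
1 February 2018 is a Thursday, so the first Monday is February 5 and the second is February 12.
At the standard offset (UTC+11:00), 21:45 UTC + 11h = 08:45 Dorek Prefecture standard time (rolling into the next day, 15 February 2018).
Daylight saving runs 19 November 2017 – 12 February 2018; the standard-time date in Dorek Prefecture, 15 February 2018, is outside that window, so Dorek Prefecture is on standard time at UTC+11:00.
21:45 UTC + 11h = 08:45 Dorek Prefecture (rolling into the next day, 15 February 2018).

08:45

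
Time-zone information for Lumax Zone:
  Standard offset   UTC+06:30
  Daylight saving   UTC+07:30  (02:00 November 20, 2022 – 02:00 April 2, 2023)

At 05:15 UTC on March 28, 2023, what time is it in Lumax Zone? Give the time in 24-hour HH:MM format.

12:45

At the standard offset (UTC+06:30), 05:15 UTC + 6h30m = 11:45 Lumax Zone standard time.
Daylight saving runs 20 November 2022 – 2 April 2023; the standard-time date in Lumax Zone, March 28, 2023, is inside that window, so Lumax Zone is at UTC+07:30.
05:15 UTC + 7h30m = 12:45 local.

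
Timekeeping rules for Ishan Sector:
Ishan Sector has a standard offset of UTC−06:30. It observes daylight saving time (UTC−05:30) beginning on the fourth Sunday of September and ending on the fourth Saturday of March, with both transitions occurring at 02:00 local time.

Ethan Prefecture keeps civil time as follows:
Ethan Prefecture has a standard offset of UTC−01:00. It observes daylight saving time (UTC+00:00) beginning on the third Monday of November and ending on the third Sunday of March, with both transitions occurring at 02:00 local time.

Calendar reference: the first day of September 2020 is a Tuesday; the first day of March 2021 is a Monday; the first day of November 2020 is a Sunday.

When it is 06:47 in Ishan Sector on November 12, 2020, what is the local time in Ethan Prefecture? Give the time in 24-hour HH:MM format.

1 September 2020 is a Tuesday, so the first Sunday is September 6 and the fourth is September 27.
1 March 2021 is a Monday, so the first Saturday is March 6 and the fourth is March 27.
Daylight saving runs 27 September 2020 – 27 March 2021; November 12, 2020 is inside that window, so Ishan Sector is at UTC−05:30.
06:47 Ishan Sector + 5h30m = 12:17 UTC.
1 November 2020 is a Sunday, so the first Monday is November 2 and the third is November 16.
1 March 2021 is a Monday, so the first Sunday is March 7 and the third is March 21.
At the standard offset (UTC−01:00), 12:17 UTC − 1h = 11:17 Ethan Prefecture standard time.
Daylight saving runs 16 November 2020 – 21 March 2021; the standard-time date in Ethan Prefecture, November 12, 2020, is outside that window, so Ethan Prefecture is on standard time at UTC−01:00.
12:17 UTC − 1h = 11:17 Ethan Prefecture.

11:17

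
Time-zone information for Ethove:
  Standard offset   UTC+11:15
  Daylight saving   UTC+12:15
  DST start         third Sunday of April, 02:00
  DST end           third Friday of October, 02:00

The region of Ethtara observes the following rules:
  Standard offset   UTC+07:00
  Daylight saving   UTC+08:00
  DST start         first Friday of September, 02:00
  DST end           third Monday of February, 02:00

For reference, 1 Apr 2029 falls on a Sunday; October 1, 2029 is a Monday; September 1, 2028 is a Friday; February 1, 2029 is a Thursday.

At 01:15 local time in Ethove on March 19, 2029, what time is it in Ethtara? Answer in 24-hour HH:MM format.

21:00

1 April 2029 is a Sunday, so the first Sunday is April 1 and the third is April 15.
1 October 2029 is a Monday, so the first Friday is October 5 and the third is October 19.
March 19, 2029 does not fall between 15 April and 19 October, so daylight saving is not in effect and Ethove is at UTC+11:15.
01:15 Ethove − 11h15m = 14:00 UTC (rolling into the previous day, 18 March 2029).
1 September 2028 is a Friday, so the first Friday is September 1.
1 February 2029 is a Thursday, so the first Monday is February 5 and the third is February 19.
At the standard offset (UTC+07:00), 14:00 UTC + 7h = 21:00 Ethtara standard time.
Daylight saving runs 1 September 2028 – 19 February 2029; the standard-time date in Ethtara, March 18, 2029, is outside that window, so Ethtara is on standard time at UTC+07:00.
14:00 UTC + 7h = 21:00 Ethtara.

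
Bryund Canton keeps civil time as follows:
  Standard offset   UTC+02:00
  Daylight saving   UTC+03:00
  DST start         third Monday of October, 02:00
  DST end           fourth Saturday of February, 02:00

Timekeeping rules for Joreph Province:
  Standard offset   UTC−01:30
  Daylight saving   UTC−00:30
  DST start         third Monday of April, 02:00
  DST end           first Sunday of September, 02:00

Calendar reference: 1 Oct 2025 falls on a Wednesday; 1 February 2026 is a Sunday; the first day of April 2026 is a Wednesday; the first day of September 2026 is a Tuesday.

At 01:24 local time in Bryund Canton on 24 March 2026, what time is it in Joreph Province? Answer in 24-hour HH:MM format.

21:54

1 October 2025 is a Wednesday, so the first Monday is October 6 and the third is October 20.
1 February 2026 is a Sunday, so the first Saturday is February 7 and the fourth is February 28.
24 March 2026 is outside the daylight-saving period (20 October 2025 – 28 February 2026), so Bryund Canton is on standard time, UTC+02:00.
01:24 Bryund Canton − 2h = 23:24 UTC (rolling into the previous day, 23 March 2026).
1 April 2026 is a Wednesday, so the first Monday is April 6 and the third is April 20.
1 September 2026 is a Tuesday, so the first Sunday is September 6.
At the standard offset (UTC−01:30), 23:24 UTC − 1h30m = 21:54 Joreph Province standard time.
Daylight saving runs 20 April – 6 September; the standard-time date in Joreph Province, 23 March 2026, is outside that window, so Joreph Province is on standard time at UTC−01:30.
23:24 UTC − 1h30m = 21:54 Joreph Province.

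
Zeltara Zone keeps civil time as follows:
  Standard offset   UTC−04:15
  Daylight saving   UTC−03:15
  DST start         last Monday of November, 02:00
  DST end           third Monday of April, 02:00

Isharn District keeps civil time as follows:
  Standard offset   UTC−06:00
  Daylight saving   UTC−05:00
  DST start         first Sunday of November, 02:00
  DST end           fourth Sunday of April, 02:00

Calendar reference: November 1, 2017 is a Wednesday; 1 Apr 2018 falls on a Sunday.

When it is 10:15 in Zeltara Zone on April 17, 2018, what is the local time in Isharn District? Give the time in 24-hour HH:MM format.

09:30

1 November 2017 is a Wednesday, so Mondays fall on 6, 13, 20, 27; the last is November 27.
1 April 2018 is a Sunday, so the first Monday is April 2 and the third is April 16.
April 17, 2018 does not fall between 27 November 2017 and 16 April 2018, so daylight saving is not in effect and Zeltara Zone is at UTC−04:15.
10:15 Zeltara Zone + 4h15m = 14:30 UTC.
1 November 2017 is a Wednesday, so the first Sunday is November 5.
1 April 2018 is a Sunday, so the first Sunday is April 1 and the fourth is April 22.
At the standard offset (UTC−06:00), 14:30 UTC − 6h = 08:30 Isharn District standard time.
Daylight saving runs 5 November 2017 – 22 April 2018; the standard-time date in Isharn District, April 17, 2018, is inside that window, so Isharn District is at UTC−05:00.
14:30 UTC − 5h = 09:30 Isharn District.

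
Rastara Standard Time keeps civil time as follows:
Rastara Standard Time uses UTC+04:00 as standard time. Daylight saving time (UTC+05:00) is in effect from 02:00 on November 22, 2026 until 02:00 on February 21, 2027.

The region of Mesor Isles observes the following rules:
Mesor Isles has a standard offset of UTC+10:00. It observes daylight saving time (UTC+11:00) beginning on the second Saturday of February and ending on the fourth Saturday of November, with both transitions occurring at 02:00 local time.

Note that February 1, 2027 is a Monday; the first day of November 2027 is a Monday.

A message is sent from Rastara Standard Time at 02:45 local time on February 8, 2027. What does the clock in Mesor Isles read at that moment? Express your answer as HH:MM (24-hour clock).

07:45

Daylight saving runs 22 November 2026 – 21 February 2027; February 8, 2027 is inside that window, so Rastara Standard Time is at UTC+05:00.
02:45 Rastara Standard Time − 5h = 21:45 UTC (rolling into the previous day, 7 February 2027).
1 February 2027 is a Monday, so the first Saturday is February 6 and the second is February 13.
1 November 2027 is a Monday, so the first Saturday is November 6 and the fourth is November 27.
At the standard offset (UTC+10:00), 21:45 UTC + 10h = 07:45 Mesor Isles standard time (rolling into the next day, 8 February 2027).
The standard-time date in Mesor Isles, February 8, 2027, does not fall between 13 February and 27 November, so daylight saving is not in effect and Mesor Isles is at UTC+10:00.
21:45 UTC + 10h = 07:45 Mesor Isles (rolling into the next day, 8 February 2027).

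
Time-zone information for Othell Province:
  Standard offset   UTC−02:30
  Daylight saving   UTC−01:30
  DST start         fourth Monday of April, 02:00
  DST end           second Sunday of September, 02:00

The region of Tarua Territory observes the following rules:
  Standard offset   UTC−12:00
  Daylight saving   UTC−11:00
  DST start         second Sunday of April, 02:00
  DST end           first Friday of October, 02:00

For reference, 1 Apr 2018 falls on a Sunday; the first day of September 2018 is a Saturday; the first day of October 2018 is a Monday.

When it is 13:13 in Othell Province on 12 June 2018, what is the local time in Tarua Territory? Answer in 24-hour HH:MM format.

03:43

1 April 2018 is a Sunday, so the first Monday is April 2 and the fourth is April 23.
1 September 2018 is a Saturday, so the first Sunday is September 2 and the second is September 9.
12 June 2018 lies within the daylight-saving period (23 April – 9 September), so Othell Province is on daylight time, UTC−01:30.
13:13 Othell Province + 1h30m = 14:43 UTC.
1 April 2018 is a Sunday, so the first Sunday is April 1 and the second is April 8.
1 October 2018 is a Monday, so the first Friday is October 5.
At the standard offset (UTC−12:00), 14:43 UTC − 12h = 02:43 Tarua Territory standard time.
The standard-time date in Tarua Territory, 12 June 2018, lies within the daylight-saving period (8 April – 5 October), so Tarua Territory is on daylight time, UTC−11:00.
14:43 UTC − 11h = 03:43 Tarua Territory.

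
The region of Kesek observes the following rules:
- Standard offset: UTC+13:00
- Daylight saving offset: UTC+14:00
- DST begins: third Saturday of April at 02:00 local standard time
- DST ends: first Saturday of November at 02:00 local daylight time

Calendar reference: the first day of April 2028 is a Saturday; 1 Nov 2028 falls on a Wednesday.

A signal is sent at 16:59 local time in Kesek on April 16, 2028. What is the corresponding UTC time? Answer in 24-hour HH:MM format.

02:59

1 April 2028 is a Saturday, so the first Saturday is April 1 and the third is April 15.
1 November 2028 is a Wednesday, so the first Saturday is November 4.
April 16, 2028 lies within the daylight-saving period (15 April – 4 November), so Kesek is on daylight time, UTC+14:00.
16:59 local − 14h = 02:59 UTC.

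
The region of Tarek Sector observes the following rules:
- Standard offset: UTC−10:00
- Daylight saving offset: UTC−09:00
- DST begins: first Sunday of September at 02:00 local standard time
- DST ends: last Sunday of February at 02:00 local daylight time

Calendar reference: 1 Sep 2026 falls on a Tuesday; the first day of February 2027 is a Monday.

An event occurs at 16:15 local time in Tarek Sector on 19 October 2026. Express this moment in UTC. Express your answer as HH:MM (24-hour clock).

1 September 2026 is a Tuesday, so the first Sunday is September 6.
1 February 2027 is a Monday, so Sundays fall on 7, 14, 21, 28; the last is February 28.
19 October 2026 falls between 6 September 2026 and 28 February 2027, so daylight saving is in effect and Tarek Sector is at UTC−09:00.
16:15 local + 9h = 01:15 UTC (rolling into the next day, 20 October 2026).

01:15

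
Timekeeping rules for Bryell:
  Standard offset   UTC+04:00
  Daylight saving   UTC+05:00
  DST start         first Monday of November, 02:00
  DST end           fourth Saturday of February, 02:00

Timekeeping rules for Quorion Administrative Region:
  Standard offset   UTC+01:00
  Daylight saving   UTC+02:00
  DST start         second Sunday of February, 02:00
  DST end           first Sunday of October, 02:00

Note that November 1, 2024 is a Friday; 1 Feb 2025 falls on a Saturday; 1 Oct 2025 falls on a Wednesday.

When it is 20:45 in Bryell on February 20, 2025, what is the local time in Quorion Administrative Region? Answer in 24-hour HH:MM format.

1 November 2024 is a Friday, so the first Monday is November 4.
1 February 2025 is a Saturday, so the first Saturday is February 1 and the fourth is February 22.
February 20, 2025 lies within the daylight-saving period (4 November 2024 – 22 February 2025), so Bryell is on daylight time, UTC+05:00.
20:45 Bryell − 5h = 15:45 UTC.
1 February 2025 is a Saturday, so the first Sunday is February 2 and the second is February 9.
1 October 2025 is a Wednesday, so the first Sunday is October 5.
At the standard offset (UTC+01:00), 15:45 UTC + 1h = 16:45 Quorion Administrative Region standard time.
The standard-time date in Quorion Administrative Region, February 20, 2025, lies within the daylight-saving period (9 February – 5 October), so Quorion Administrative Region is on daylight time, UTC+02:00.
15:45 UTC + 2h = 17:45 Quorion Administrative Region.

17:45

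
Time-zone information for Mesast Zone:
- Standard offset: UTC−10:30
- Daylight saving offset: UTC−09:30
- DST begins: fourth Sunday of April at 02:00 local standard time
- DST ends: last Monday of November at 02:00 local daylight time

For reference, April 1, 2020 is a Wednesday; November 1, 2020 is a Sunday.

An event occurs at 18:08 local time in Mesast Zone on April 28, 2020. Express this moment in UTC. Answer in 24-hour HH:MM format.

03:38

1 April 2020 is a Wednesday, so the first Sunday is April 5 and the fourth is April 26.
1 November 2020 is a Sunday, so Mondays fall on 2, 9, 16, 23, 30; the last is November 30.
April 28, 2020 falls between 26 April and 30 November, so daylight saving is in effect and Mesast Zone is at UTC−09:30.
18:08 local + 9h30m = 03:38 UTC (rolling into the next day, 29 April 2020).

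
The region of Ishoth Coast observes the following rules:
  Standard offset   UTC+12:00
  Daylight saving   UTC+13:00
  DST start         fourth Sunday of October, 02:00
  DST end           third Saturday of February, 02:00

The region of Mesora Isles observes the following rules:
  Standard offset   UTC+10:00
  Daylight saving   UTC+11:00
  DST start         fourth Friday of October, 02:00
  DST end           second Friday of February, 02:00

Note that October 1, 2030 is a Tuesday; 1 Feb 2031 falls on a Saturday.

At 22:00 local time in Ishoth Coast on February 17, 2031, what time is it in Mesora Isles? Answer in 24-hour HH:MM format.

1 October 2030 is a Tuesday, so the first Sunday is October 6 and the fourth is October 27.
1 February 2031 is a Saturday, so the first Saturday is February 1 and the third is February 15.
Daylight saving runs 27 October 2030 – 15 February 2031; February 17, 2031 is outside that window, so Ishoth Coast is on standard time at UTC+12:00.
22:00 Ishoth Coast − 12h = 10:00 UTC.
1 October 2030 is a Tuesday, so the first Friday is October 4 and the fourth is October 25.
1 February 2031 is a Saturday, so the first Friday is February 7 and the second is February 14.
At the standard offset (UTC+10:00), 10:00 UTC + 10h = 20:00 Mesora Isles standard time.
The standard-time date in Mesora Isles, February 17, 2031, does not fall between 25 October 2030 and 14 February 2031, so daylight saving is not in effect and Mesora Isles is at UTC+10:00.
10:00 UTC + 10h = 20:00 Mesora Isles.

20:00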